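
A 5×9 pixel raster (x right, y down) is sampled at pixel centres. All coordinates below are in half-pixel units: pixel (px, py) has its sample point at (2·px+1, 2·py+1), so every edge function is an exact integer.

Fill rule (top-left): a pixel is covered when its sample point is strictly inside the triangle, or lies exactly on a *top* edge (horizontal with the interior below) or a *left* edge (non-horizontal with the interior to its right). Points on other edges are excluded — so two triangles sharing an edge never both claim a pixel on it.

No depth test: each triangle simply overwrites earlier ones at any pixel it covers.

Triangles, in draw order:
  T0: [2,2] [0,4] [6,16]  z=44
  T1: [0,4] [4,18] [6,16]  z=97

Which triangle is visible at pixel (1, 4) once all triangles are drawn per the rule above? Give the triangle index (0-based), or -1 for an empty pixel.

T0:
  2·area = 36  (B↔C swapped to make it positive)
  edge (2, 2)→(6, 16): d=(4,14) right/bottom  bias=-1
  edge (6, 16)→(0, 4): d=(-6,-12) top-left  bias=+0
  edge (0, 4)→(2, 2): d=(2,-2) top-left  bias=+0
    (1,0)@(3, 1): e=[-18,54,0] → ·  [on edge]
    (0,1)@(1, 3): e=[18,18,0] → #  [on edge]
    (1,1)@(3, 3): e=[-10,42,4] → ·
    (0,2)@(1, 5): e=[26,6,4] → #
    (1,2)@(3, 5): e=[-2,30,8] → ·
    (0,3)@(1, 7): e=[34,-6,8] → ·
    (1,3)@(3, 7): e=[6,18,12] → #
    (2,3)@(5, 7): e=[-22,42,16] → ·
    (1,4)@(3, 9): e=[14,6,16] → #
    (2,4)@(5, 9): e=[-14,30,20] → ·
    (1,5)@(3, 11): e=[22,-6,20] → ·
    (2,6)@(5, 13): e=[2,6,28] → #
  covered (5 px):
    · · · · ·
    # · · · ·
    # · · · ·
    · # · · ·
    · # · · ·
    · · · · ·
    · · # · ·
    · · · · ·
    · · · · ·
T1:
  2·area = 36  (B↔C swapped to make it positive)
  edge (0, 4)→(6, 16): d=(6,12) right/bottom  bias=-1
  edge (6, 16)→(4, 18): d=(-2,2) right/bottom  bias=-1
  edge (4, 18)→(0, 4): d=(-4,-14) top-left  bias=+0
    (0,3)@(1, 7): e=[6,28,2] → #
    (1,3)@(3, 7): e=[-18,24,30] → ·
    (0,4)@(1, 9): e=[18,24,-6] → ·
    (1,5)@(3, 11): e=[6,16,14] → #
    (2,5)@(5, 11): e=[-18,12,42] → ·
    (1,6)@(3, 13): e=[18,12,6] → #
    (2,6)@(5, 13): e=[-6,8,34] → ·
    (4,6)@(9, 13): e=[-54,0,90] → ·  [on edge]
    (1,7)@(3, 15): e=[30,8,-2] → ·
    (2,7)@(5, 15): e=[6,4,26] → #
    (3,7)@(7, 15): e=[-18,0,54] → ·  [on edge]
    (2,8)@(5, 17): e=[18,0,18] → ·  [on edge]
  covered (4 px):
    · · · · ·
    · · · · ·
    · · · · ·
    # · · · ·
    · · · · ·
    · # · · ·
    · # · · ·
    · · # · ·
    · · · · ·

Z-buffer (winner per pixel, '.' = empty):
  . . . . .
  0 . . . .
  0 . . . .
  1 0 . . .
  . 0 . . .
  . 1 . . .
  . 1 0 . .
  . . 1 . .
  . . . . .

Final: 0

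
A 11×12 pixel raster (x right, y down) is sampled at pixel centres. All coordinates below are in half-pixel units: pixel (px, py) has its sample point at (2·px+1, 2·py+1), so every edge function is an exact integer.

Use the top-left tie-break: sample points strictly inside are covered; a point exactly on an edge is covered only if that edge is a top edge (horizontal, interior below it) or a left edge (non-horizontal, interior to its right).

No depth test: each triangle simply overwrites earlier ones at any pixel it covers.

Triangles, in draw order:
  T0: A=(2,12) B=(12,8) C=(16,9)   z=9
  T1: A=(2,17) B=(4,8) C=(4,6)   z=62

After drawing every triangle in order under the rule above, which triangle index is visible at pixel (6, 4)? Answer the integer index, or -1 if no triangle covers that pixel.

T0:
  2·area = 26
  edge (2, 12)→(12, 8): d=(10,-4) top-left  bias=+0
  edge (12, 8)→(16, 9): d=(4,1) right/bottom  bias=-1
  edge (16, 9)→(2, 12): d=(-14,3) right/bottom  bias=-1
    (5,4)@(11, 9): e=[6,5,15] → X
    (6,4)@(13, 9): e=[14,3,9] → X
    (7,4)@(15, 9): e=[22,1,3] → X
    (8,4)@(17, 9): e=[30,-1,-3] → .
    (2,5)@(5, 11): e=[2,19,5] → X
    (3,5)@(7, 11): e=[10,17,-1] → .
    (5,5)@(11, 11): e=[26,13,-13] → .
    (6,5)@(13, 11): e=[34,11,-19] → .
    (7,5)@(15, 11): e=[42,9,-25] → .
    (2,6)@(5, 13): e=[22,27,-23] → .
  covered (4 px):
    . . . . . . . . . . .
    . . . . . . . . . . .
    . . . . . . . . . . .
    . . . . . . . . . . .
    . . . . . X X X . . .
    . . X . . . . . . . .
    . . . . . . . . . . .
    . . . . . . . . . . .
    . . . . . . . . . . .
    . . . . . . . . . . .
    . . . . . . . . . . .
    . . . . . . . . . . .
T1:
  2·area = 4  (B↔C swapped to make it positive)
  edge (2, 17)→(4, 6): d=(2,-11) top-left  bias=+0
  edge (4, 6)→(4, 8): d=(0,2) right/bottom  bias=-1
  edge (4, 8)→(2, 17): d=(-2,9) right/bottom  bias=-1
  covered (0 px):
    . . . . . . . . . . .
    . . . . . . . . . . .
    . . . . . . . . . . .
    . . . . . . . . . . .
    . . . . . . . . . . .
    . . . . . . . . . . .
    . . . . . . . . . . .
    . . . . . . . . . . .
    . . . . . . . . . . .
    . . . . . . . . . . .
    . . . . . . . . . . .
    . . . . . . . . . . .

Z-buffer (winner per pixel, '.' = empty):
  . . . . . . . . . . .
  . . . . . . . . . . .
  . . . . . . . . . . .
  . . . . . . . . . . .
  . . . . . 0 0 0 . . .
  . . 0 . . . . . . . .
  . . . . . . . . . . .
  . . . . . . . . . . .
  . . . . . . . . . . .
  . . . . . . . . . . .
  . . . . . . . . . . .
  . . . . . . . . . . .

Result: 0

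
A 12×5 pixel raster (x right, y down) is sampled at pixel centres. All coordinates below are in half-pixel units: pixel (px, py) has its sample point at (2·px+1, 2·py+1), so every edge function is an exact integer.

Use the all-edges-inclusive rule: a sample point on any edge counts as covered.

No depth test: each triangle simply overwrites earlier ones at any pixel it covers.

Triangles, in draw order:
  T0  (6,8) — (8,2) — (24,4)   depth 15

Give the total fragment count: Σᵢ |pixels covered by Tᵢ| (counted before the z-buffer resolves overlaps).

T0:
  2·area = 100
  edge (6, 8)→(8, 2): d=(2,-6) inclusive
  edge (8, 2)→(24, 4): d=(16,2) inclusive
  edge (24, 4)→(6, 8): d=(-18,4) inclusive
    (4,1)@(9, 3): e=[8,14,78] → #
    (5,1)@(11, 3): e=[20,10,70] → #
    (6,1)@(13, 3): e=[32,6,62] → #
    (7,1)@(15, 3): e=[44,2,54] → #
    (8,1)@(17, 3): e=[56,-2,46] → ·
    (3,2)@(7, 5): e=[0,50,50] → #  [on edge]
    (8,2)@(17, 5): e=[60,30,10] → #
    (9,2)@(19, 5): e=[72,26,2] → #
    (10,2)@(21, 5): e=[84,22,-6] → ·
    (3,3)@(7, 7): e=[4,82,14] → #
    (5,3)@(11, 7): e=[28,74,-2] → ·
    (6,3)@(13, 7): e=[40,70,-10] → ·
  covered (13 px):
    · · · · · · · · · · · ·
    · · · · # # # # · · · ·
    · · · # # # # # # # · ·
    · · · # # · · · · · · ·
    · · · · · · · · · · · ·

Final: 13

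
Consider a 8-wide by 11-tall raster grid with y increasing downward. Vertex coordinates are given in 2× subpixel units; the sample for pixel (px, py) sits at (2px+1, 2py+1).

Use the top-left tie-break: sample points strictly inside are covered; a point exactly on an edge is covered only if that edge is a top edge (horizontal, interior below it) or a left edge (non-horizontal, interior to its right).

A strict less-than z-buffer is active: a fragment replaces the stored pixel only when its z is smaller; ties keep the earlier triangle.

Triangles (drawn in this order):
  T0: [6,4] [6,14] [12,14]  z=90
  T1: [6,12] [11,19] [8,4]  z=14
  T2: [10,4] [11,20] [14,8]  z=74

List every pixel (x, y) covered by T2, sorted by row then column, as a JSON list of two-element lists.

T0:
  2·area = 60  (B↔C swapped to make it positive)
  edge (6, 4)→(12, 14): d=(6,10) right/bottom  bias=-1
  edge (12, 14)→(6, 14): d=(-6,0) right/bottom  bias=-1
  edge (6, 14)→(6, 4): d=(0,-10) top-left  bias=+0
    (3,3)@(7, 7): e=[8,42,10] → █
    (4,3)@(9, 7): e=[-12,42,30] → ·
    (3,4)@(7, 9): e=[20,30,10] → █
    (4,4)@(9, 9): e=[0,30,30] → ·  [on edge]
    (3,5)@(7, 11): e=[32,18,10] → █
    (4,5)@(9, 11): e=[12,18,30] → █
    (5,5)@(11, 11): e=[-8,18,50] → ·
    (3,6)@(7, 13): e=[44,6,10] → █
    (5,6)@(11, 13): e=[4,6,50] → █
    (6,6)@(13, 13): e=[-16,6,70] → ·
    (3,7)@(7, 15): e=[56,-6,10] → ·
    (4,7)@(9, 15): e=[36,-6,30] → ·
    (7,9)@(15, 19): e=[0,-30,90] → ·  [on edge]
  covered (7 px):
    · · · · · · · ·
    · · · · · · · ·
    · · · · · · · ·
    · · · █ · · · ·
    · · · █ · · · ·
    · · · █ █ · · ·
    · · · █ █ █ · ·
    · · · · · · · ·
    · · · · · · · ·
    · · · · · · · ·
    · · · · · · · ·
T1:
  2·area = 54  (B↔C swapped to make it positive)
  edge (6, 12)→(8, 4): d=(2,-8) top-left  bias=+0
  edge (8, 4)→(11, 19): d=(3,15) right/bottom  bias=-1
  edge (11, 19)→(6, 12): d=(-5,-7) top-left  bias=+0
    (0,2)@(1, 5): e=[-54,108,0] → ·  [on edge]
    (3,4)@(7, 9): e=[2,30,22] → █
    (4,4)@(9, 9): e=[18,0,36] → ·  [on edge]
    (3,5)@(7, 11): e=[6,36,12] → █
    (4,5)@(9, 11): e=[22,6,26] → █
    (5,5)@(11, 11): e=[38,-24,40] → ·
    (3,6)@(7, 13): e=[10,42,2] → █
    (5,6)@(11, 13): e=[42,-18,30] → ·
    (3,7)@(7, 15): e=[14,48,-8] → ·
    (4,7)@(9, 15): e=[30,18,6] → █
    (5,7)@(11, 15): e=[46,-12,20] → ·
    (4,8)@(9, 17): e=[34,24,-4] → ·
    (5,9)@(11, 19): e=[54,0,0] → ·  [on edge]
  covered (6 px):
    · · · · · · · ·
    · · · · · · · ·
    · · · · · · · ·
    · · · · · · · ·
    · · · █ · · · ·
    · · · █ █ · · ·
    · · · █ █ · · ·
    · · · · █ · · ·
    · · · · · · · ·
    · · · · · · · ·
    · · · · · · · ·
T2:
  2·area = 60  (B↔C swapped to make it positive)
  edge (10, 4)→(14, 8): d=(4,4) right/bottom  bias=-1
  edge (14, 8)→(11, 20): d=(-3,12) right/bottom  bias=-1
  edge (11, 20)→(10, 4): d=(-1,-16) top-left  bias=+0
    (3,0)@(7, 1): e=[0,105,-45] → ·  [on edge]
    (4,1)@(9, 3): e=[0,75,-15] → ·  [on edge]
    (5,2)@(11, 5): e=[0,45,15] → ·  [on edge]
    (5,3)@(11, 7): e=[8,39,13] → █
    (6,3)@(13, 7): e=[0,15,45] → ·  [on edge]
    (5,4)@(11, 9): e=[16,33,11] → █
    (6,4)@(13, 9): e=[8,9,43] → █
    (7,4)@(15, 9): e=[0,-15,75] → ·  [on edge]
    (5,5)@(11, 11): e=[24,27,9] → █
    (7,5)@(15, 11): e=[8,-21,73] → ·
    (5,6)@(11, 13): e=[32,21,7] → █
    (6,6)@(13, 13): e=[24,-3,39] → ·
  covered (9 px):
    · · · · · · · ·
    · · · · · · · ·
    · · · · · · · ·
    · · · · · █ · ·
    · · · · · █ █ ·
    · · · · · █ █ ·
    · · · · · █ · ·
    · · · · · █ · ·
    · · · · · █ · ·
    · · · · · █ · ·
    · · · · · · · ·

Final: [[5,3],[5,4],[6,4],[5,5],[6,5],[5,6],[5,7],[5,8],[5,9]]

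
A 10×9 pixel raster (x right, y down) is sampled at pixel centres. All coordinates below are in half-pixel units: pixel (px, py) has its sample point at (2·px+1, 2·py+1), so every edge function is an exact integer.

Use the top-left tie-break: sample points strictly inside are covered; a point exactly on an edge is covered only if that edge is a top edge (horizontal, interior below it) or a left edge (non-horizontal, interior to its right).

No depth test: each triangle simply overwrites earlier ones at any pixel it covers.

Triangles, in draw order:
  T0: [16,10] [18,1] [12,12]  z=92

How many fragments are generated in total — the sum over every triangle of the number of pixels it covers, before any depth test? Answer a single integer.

T0:
  2·area = 32  (B↔C swapped to make it positive)
  edge (16, 10)→(12, 12): d=(-4,2) right/bottom  bias=-1
  edge (12, 12)→(18, 1): d=(6,-11) top-left  bias=+0
  edge (18, 1)→(16, 10): d=(-2,9) right/bottom  bias=-1
    (8,1)@(17, 3): e=[26,1,5] → #
    (9,1)@(19, 3): e=[22,23,-13] → ·
    (8,2)@(17, 5): e=[18,13,1] → #
    (9,2)@(19, 5): e=[14,35,-17] → ·
    (7,3)@(15, 7): e=[14,3,15] → #
    (8,3)@(17, 7): e=[10,25,-3] → ·
    (7,4)@(15, 9): e=[6,15,11] → #
    (8,4)@(17, 9): e=[2,37,-7] → ·
    (6,5)@(13, 11): e=[2,5,25] → #
    (7,5)@(15, 11): e=[-2,27,7] → ·
    (6,6)@(13, 13): e=[-6,17,21] → ·
  covered (5 px):
    · · · · · · · · · ·
    · · · · · · · · # ·
    · · · · · · · · # ·
    · · · · · · · # · ·
    · · · · · · · # · ·
    · · · · · · # · · ·
    · · · · · · · · · ·
    · · · · · · · · · ·
    · · · · · · · · · ·

Result: 5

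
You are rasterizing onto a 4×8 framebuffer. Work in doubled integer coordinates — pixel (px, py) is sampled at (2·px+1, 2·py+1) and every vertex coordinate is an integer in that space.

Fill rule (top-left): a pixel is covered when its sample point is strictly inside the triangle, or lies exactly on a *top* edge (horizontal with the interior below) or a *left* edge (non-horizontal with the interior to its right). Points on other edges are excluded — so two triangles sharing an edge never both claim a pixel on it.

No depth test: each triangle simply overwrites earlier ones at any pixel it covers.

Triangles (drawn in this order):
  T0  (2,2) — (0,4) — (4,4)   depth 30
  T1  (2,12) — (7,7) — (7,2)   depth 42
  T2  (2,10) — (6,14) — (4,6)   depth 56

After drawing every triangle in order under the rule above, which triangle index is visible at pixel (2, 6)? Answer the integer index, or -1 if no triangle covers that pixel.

T0:
  2·area = 8  (B↔C swapped to make it positive)
  edge (2, 2)→(4, 4): d=(2,2) right/bottom  bias=-1
  edge (4, 4)→(0, 4): d=(-4,0) right/bottom  bias=-1
  edge (0, 4)→(2, 2): d=(2,-2) top-left  bias=+0
    (0,0)@(1, 1): e=[0,12,-4] → ·  [on edge]
    (1,0)@(3, 1): e=[-4,12,0] → ·  [on edge]
    (0,1)@(1, 3): e=[4,4,0] → #  [on edge]
    (1,1)@(3, 3): e=[0,4,4] → ·  [on edge]
    (0,2)@(1, 5): e=[8,-4,4] → ·
    (2,2)@(5, 5): e=[0,-4,12] → ·  [on edge]
    (3,3)@(7, 7): e=[0,-12,20] → ·  [on edge]
  covered (1 px):
    · · · ·
    # · · ·
    · · · ·
    · · · ·
    · · · ·
    · · · ·
    · · · ·
    · · · ·
T1:
  2·area = 25  (B↔C swapped to make it positive)
  edge (2, 12)→(7, 2): d=(5,-10) top-left  bias=+0
  edge (7, 2)→(7, 7): d=(0,5) right/bottom  bias=-1
  edge (7, 7)→(2, 12): d=(-5,5) right/bottom  bias=-1
    (3,0)@(7, 1): e=[-5,0,30] → ·  [on edge]
    (3,1)@(7, 3): e=[5,0,20] → ·  [on edge]
    (3,2)@(7, 5): e=[15,0,10] → ·  [on edge]
    (2,3)@(5, 7): e=[5,10,10] → #
    (3,3)@(7, 7): e=[25,0,0] → ·  [on edge]
    (2,4)@(5, 9): e=[15,10,0] → ·  [on edge]
    (3,4)@(7, 9): e=[35,0,-10] → ·  [on edge]
    (1,5)@(3, 11): e=[5,20,0] → ·  [on edge]
    (3,5)@(7, 11): e=[45,0,-20] → ·  [on edge]
    (0,6)@(1, 13): e=[-5,30,0] → ·  [on edge]
    (3,6)@(7, 13): e=[55,0,-30] → ·  [on edge]
    (3,7)@(7, 15): e=[65,0,-40] → ·  [on edge]
  covered (1 px):
    · · · ·
    · · · ·
    · · · ·
    · · # ·
    · · · ·
    · · · ·
    · · · ·
    · · · ·
T2:
  2·area = 24  (B↔C swapped to make it positive)
  edge (2, 10)→(4, 6): d=(2,-4) top-left  bias=+0
  edge (4, 6)→(6, 14): d=(2,8) right/bottom  bias=-1
  edge (6, 14)→(2, 10): d=(-4,-4) top-left  bias=+0
    (0,4)@(1, 9): e=[-6,30,0] → ·  [on edge]
    (1,4)@(3, 9): e=[2,14,8] → #
    (2,4)@(5, 9): e=[10,-2,16] → ·
    (1,5)@(3, 11): e=[6,18,0] → #  [on edge]
    (2,5)@(5, 11): e=[14,2,8] → #
    (3,5)@(7, 11): e=[22,-14,16] → ·
    (1,6)@(3, 13): e=[10,22,-8] → ·
    (2,6)@(5, 13): e=[18,6,0] → #  [on edge]
    (3,6)@(7, 13): e=[26,-10,8] → ·
    (2,7)@(5, 15): e=[22,10,-8] → ·
    (3,7)@(7, 15): e=[30,-6,0] → ·  [on edge]
  covered (4 px):
    · · · ·
    · · · ·
    · · · ·
    · · · ·
    · # · ·
    · # # ·
    · · # ·
    · · · ·

Z-buffer (winner per pixel, '.' = empty):
  . . . .
  0 . . .
  . . . .
  . . 1 .
  . 2 . .
  . 2 2 .
  . . 2 .
  . . . .

Result: 2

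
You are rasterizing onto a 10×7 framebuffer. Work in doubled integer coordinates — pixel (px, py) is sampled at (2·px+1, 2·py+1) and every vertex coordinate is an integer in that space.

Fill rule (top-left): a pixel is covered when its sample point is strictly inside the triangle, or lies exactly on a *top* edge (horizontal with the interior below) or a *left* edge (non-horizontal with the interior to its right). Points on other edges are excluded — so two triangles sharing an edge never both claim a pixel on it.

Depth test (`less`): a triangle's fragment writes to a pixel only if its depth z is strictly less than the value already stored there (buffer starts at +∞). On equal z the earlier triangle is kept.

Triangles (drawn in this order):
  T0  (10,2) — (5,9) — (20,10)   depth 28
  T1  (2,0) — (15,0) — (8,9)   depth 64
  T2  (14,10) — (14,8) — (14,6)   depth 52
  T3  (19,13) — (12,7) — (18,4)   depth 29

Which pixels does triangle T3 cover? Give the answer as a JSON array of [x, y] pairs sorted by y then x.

T0:
  2·area = 110  (B↔C swapped to make it positive)
  edge (10, 2)→(20, 10): d=(10,8) right/bottom  bias=-1
  edge (20, 10)→(5, 9): d=(-15,-1) top-left  bias=+0
  edge (5, 9)→(10, 2): d=(5,-7) top-left  bias=+0
    (5,1)@(11, 3): e=[2,96,12] → X
    (6,1)@(13, 3): e=[-14,98,26] → .
    (4,2)@(9, 5): e=[38,64,8] → X
    (6,2)@(13, 5): e=[6,68,36] → X
    (7,2)@(15, 5): e=[-10,70,50] → .
    (3,3)@(7, 7): e=[74,32,4] → X
    (7,3)@(15, 7): e=[10,40,60] → X
    (8,3)@(17, 7): e=[-6,42,74] → .
    (2,4)@(5, 9): e=[110,0,0] → X  [on edge]
    (8,4)@(17, 9): e=[14,12,84] → X
    (9,4)@(19, 9): e=[-2,14,98] → .
    (2,5)@(5, 11): e=[130,-30,10] → .
  covered (16 px):
    . . . . . . . . . .
    . . . . . X . . . .
    . . . . X X X . . .
    . . . X X X X X . .
    . . X X X X X X X .
    . . . . . . . . . .
    . . . . . . . . . .
T1:
  2·area = 117
  edge (2, 0)→(15, 0): d=(13,0) top-left  bias=+0
  edge (15, 0)→(8, 9): d=(-7,9) right/bottom  bias=-1
  edge (8, 9)→(2, 0): d=(-6,-9) top-left  bias=+0
    (1,0)@(3, 1): e=[13,101,3] → X
    (2,0)@(5, 1): e=[13,83,21] → X
    (3,0)@(7, 1): e=[13,65,39] → X
    (4,0)@(9, 1): e=[13,47,57] → X
    (5,0)@(11, 1): e=[13,29,75] → X
    (6,0)@(13, 1): e=[13,11,93] → X
    (7,0)@(15, 1): e=[13,-7,111] → .
    (1,1)@(3, 3): e=[39,87,-9] → .
    (2,1)@(5, 3): e=[39,69,9] → X
    (6,1)@(13, 3): e=[39,-3,81] → .
    (2,2)@(5, 5): e=[65,55,-3] → .
    (3,2)@(7, 5): e=[65,37,15] → X
  covered (15 px):
    . X X X X X X . . .
    . . X X X X . . . .
    . . . X X X . . . .
    . . . X X . . . . .
    . . . . . . . . . .
    . . . . . . . . . .
    . . . . . . . . . .
T2:
  degenerate (2·area = 0) — covers nothing
T3:
  2·area = 57
  edge (19, 13)→(12, 7): d=(-7,-6) top-left  bias=+0
  edge (12, 7)→(18, 4): d=(6,-3) top-left  bias=+0
  edge (18, 4)→(19, 13): d=(1,9) right/bottom  bias=-1
    (2,0)@(5, 1): e=[0,-57,114] → .  [on edge]
    (8,2)@(17, 5): e=[44,3,10] → X
    (9,2)@(19, 5): e=[56,9,-8] → .
    (6,3)@(13, 7): e=[6,3,48] → X
    (7,3)@(15, 7): e=[18,9,30] → X
    (9,3)@(19, 7): e=[42,21,-6] → .
    (6,4)@(13, 9): e=[-8,15,50] → .
    (7,4)@(15, 9): e=[4,21,32] → X
    (9,4)@(19, 9): e=[28,33,-4] → .
    (7,5)@(15, 11): e=[-10,33,34] → .
    (8,5)@(17, 11): e=[2,39,16] → X
    (9,5)@(19, 11): e=[14,45,-2] → .
    (9,6)@(19, 13): e=[0,57,0] → .  [on edge]
  covered (7 px):
    . . . . . . . . . .
    . . . . . . . . . .
    . . . . . . . . X .
    . . . . . . X X X .
    . . . . . . . X X .
    . . . . . . . . X .
    . . . . . . . . . .

Result: [[8,2],[6,3],[7,3],[8,3],[7,4],[8,4],[8,5]]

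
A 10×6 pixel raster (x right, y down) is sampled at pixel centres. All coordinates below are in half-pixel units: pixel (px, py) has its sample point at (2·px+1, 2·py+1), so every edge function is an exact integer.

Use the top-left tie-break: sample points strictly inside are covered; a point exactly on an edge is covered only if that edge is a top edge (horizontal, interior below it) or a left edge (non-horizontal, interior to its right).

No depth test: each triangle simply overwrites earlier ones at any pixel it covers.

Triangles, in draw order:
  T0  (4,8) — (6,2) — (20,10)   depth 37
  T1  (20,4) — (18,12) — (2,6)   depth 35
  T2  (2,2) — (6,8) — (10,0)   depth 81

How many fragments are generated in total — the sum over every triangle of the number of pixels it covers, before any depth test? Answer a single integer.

T0:
  2·area = 100
  edge (4, 8)→(6, 2): d=(2,-6) top-left  bias=+0
  edge (6, 2)→(20, 10): d=(14,8) right/bottom  bias=-1
  edge (20, 10)→(4, 8): d=(-16,-2) top-left  bias=+0
    (3,1)@(7, 3): e=[8,6,86] → █
    (4,1)@(9, 3): e=[20,-10,90] → ·
    (2,2)@(5, 5): e=[0,50,50] → █  [on edge]
    (4,2)@(9, 5): e=[24,18,58] → █
    (5,2)@(11, 5): e=[36,2,62] → █
    (6,2)@(13, 5): e=[48,-14,66] → ·
    (2,3)@(5, 7): e=[4,78,18] → █
    (6,3)@(13, 7): e=[52,14,34] → █
    (7,3)@(15, 7): e=[64,-2,38] → ·
    (2,4)@(5, 9): e=[8,106,-14] → ·
    (3,4)@(7, 9): e=[20,90,-10] → ·
    (4,4)@(9, 9): e=[32,74,-6] → ·
    (1,5)@(3, 11): e=[0,150,-50] → ·  [on edge]
  covered (13 px):
    · · · · · · · · · ·
    · · · █ · · · · · ·
    · · █ █ █ █ · · · ·
    · · █ █ █ █ █ · · ·
    · · · · · · █ █ █ ·
    · · · · · · · · · ·
T1:
  2·area = 140
  edge (20, 4)→(18, 12): d=(-2,8) right/bottom  bias=-1
  edge (18, 12)→(2, 6): d=(-16,-6) top-left  bias=+0
  edge (2, 6)→(20, 4): d=(18,-2) top-left  bias=+0
    (5,2)@(11, 5): e=[70,70,0] → █  [on edge]
    (6,2)@(13, 5): e=[54,82,4] → █
    (7,2)@(15, 5): e=[38,94,8] → █
    (8,2)@(17, 5): e=[22,106,12] → █
    (9,2)@(19, 5): e=[6,118,16] → █
    (2,3)@(5, 7): e=[114,2,24] → █
    (3,3)@(7, 7): e=[98,14,28] → █
    (4,3)@(9, 7): e=[82,26,32] → █
    (2,4)@(5, 9): e=[110,-30,60] → ·
    (3,4)@(7, 9): e=[94,-18,64] → ·
    (4,4)@(9, 9): e=[78,-6,68] → ·
    (5,4)@(11, 9): e=[62,6,72] → █
  covered (18 px):
    · · · · · · · · · ·
    · · · · · · · · · ·
    · · · · · █ █ █ █ █
    · · █ █ █ █ █ █ █ █
    · · · · · █ █ █ █ ·
    · · · · · · · · █ ·
T2:
  2·area = 56  (B↔C swapped to make it positive)
  edge (2, 2)→(10, 0): d=(8,-2) top-left  bias=+0
  edge (10, 0)→(6, 8): d=(-4,8) right/bottom  bias=-1
  edge (6, 8)→(2, 2): d=(-4,-6) top-left  bias=+0
    (3,0)@(7, 1): e=[2,20,34] → █
    (4,0)@(9, 1): e=[6,4,46] → █
    (5,0)@(11, 1): e=[10,-12,58] → ·
    (1,1)@(3, 3): e=[10,44,2] → █
    (2,1)@(5, 3): e=[14,28,14] → █
    (4,1)@(9, 3): e=[22,-4,38] → ·
    (1,2)@(3, 5): e=[26,36,-6] → ·
    (2,2)@(5, 5): e=[30,20,6] → █
    (4,2)@(9, 5): e=[38,-12,30] → ·
    (2,3)@(5, 7): e=[46,12,-2] → ·
    (3,3)@(7, 7): e=[50,-4,10] → ·
  covered (7 px):
    · · · █ █ · · · · ·
    · █ █ █ · · · · · ·
    · · █ █ · · · · · ·
    · · · · · · · · · ·
    · · · · · · · · · ·
    · · · · · · · · · ·

Answer: 38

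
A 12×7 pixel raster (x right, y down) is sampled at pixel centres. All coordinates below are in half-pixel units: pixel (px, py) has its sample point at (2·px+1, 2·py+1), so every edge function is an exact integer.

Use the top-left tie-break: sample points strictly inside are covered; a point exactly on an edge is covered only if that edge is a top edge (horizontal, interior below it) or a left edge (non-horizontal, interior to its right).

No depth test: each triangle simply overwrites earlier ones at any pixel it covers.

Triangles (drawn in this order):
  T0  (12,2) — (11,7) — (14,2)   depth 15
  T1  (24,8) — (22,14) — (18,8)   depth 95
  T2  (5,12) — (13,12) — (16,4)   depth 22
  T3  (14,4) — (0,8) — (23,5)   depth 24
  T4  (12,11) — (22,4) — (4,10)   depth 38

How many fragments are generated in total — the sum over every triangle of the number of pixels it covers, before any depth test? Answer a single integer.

T0:
  2·area = 10  (B↔C swapped to make it positive)
  edge (12, 2)→(14, 2): d=(2,0) top-left  bias=+0
  edge (14, 2)→(11, 7): d=(-3,5) right/bottom  bias=-1
  edge (11, 7)→(12, 2): d=(1,-5) top-left  bias=+0
    (6,1)@(13, 3): e=[2,2,6] → X
    (7,1)@(15, 3): e=[2,-8,16] → .
    (6,2)@(13, 5): e=[6,-4,8] → .
    (5,3)@(11, 7): e=[10,0,0] → .  [on edge]
  covered (1 px):
    . . . . . . . . . . . .
    . . . . . . X . . . . .
    . . . . . . . . . . . .
    . . . . . . . . . . . .
    . . . . . . . . . . . .
    . . . . . . . . . . . .
    . . . . . . . . . . . .
T1:
  2·area = 36
  edge (24, 8)→(22, 14): d=(-2,6) right/bottom  bias=-1
  edge (22, 14)→(18, 8): d=(-4,-6) top-left  bias=+0
  edge (18, 8)→(24, 8): d=(6,0) top-left  bias=+0
    (9,4)@(19, 9): e=[28,2,6] → X
    (10,4)@(21, 9): e=[16,14,6] → X
    (11,4)@(23, 9): e=[4,26,6] → X
    (9,5)@(19, 11): e=[24,-6,18] → .
    (10,5)@(21, 11): e=[12,6,18] → X
    (11,5)@(23, 11): e=[0,18,18] → .  [on edge]
    (10,6)@(21, 13): e=[8,-2,30] → .
  covered (4 px):
    . . . . . . . . . . . .
    . . . . . . . . . . . .
    . . . . . . . . . . . .
    . . . . . . . . . . . .
    . . . . . . . . . X X X
    . . . . . . . . . . X .
    . . . . . . . . . . . .
T2:
  2·area = 64  (B↔C swapped to make it positive)
  edge (5, 12)→(16, 4): d=(11,-8) top-left  bias=+0
  edge (16, 4)→(13, 12): d=(-3,8) right/bottom  bias=-1
  edge (13, 12)→(5, 12): d=(-8,0) right/bottom  bias=-1
    (7,2)@(15, 5): e=[3,5,56] → X
    (8,2)@(17, 5): e=[19,-11,56] → .
    (6,3)@(13, 7): e=[9,15,40] → X
    (7,3)@(15, 7): e=[25,-1,40] → .
    (5,4)@(11, 9): e=[15,25,24] → X
    (7,4)@(15, 9): e=[47,-7,24] → .
    (3,5)@(7, 11): e=[5,51,8] → X
    (4,5)@(9, 11): e=[21,35,8] → X
    (7,5)@(15, 11): e=[69,-13,8] → .
    (3,6)@(7, 13): e=[27,45,-8] → .
    (4,6)@(9, 13): e=[43,29,-8] → .
    (5,6)@(11, 13): e=[59,13,-8] → .
  covered (8 px):
    . . . . . . . . . . . .
    . . . . . . . . . . . .
    . . . . . . . X . . . .
    . . . . . . X . . . . .
    . . . . . X X . . . . .
    . . . X X X X . . . . .
    . . . . . . . . . . . .
T3:
  2·area = 50  (B↔C swapped to make it positive)
  edge (14, 4)→(23, 5): d=(9,1) right/bottom  bias=-1
  edge (23, 5)→(0, 8): d=(-23,3) right/bottom  bias=-1
  edge (0, 8)→(14, 4): d=(14,-4) top-left  bias=+0
    (2,1)@(5, 3): e=[0,100,-50] → .  [on edge]
    (5,2)@(11, 5): e=[12,36,2] → X
    (6,2)@(13, 5): e=[10,30,10] → X
    (7,2)@(15, 5): e=[8,24,18] → X
    (8,2)@(17, 5): e=[6,18,26] → X
    (9,2)@(19, 5): e=[4,12,34] → X
    (10,2)@(21, 5): e=[2,6,42] → X
    (11,2)@(23, 5): e=[0,0,50] → .  [on edge]
    (2,3)@(5, 7): e=[36,8,6] → X
    (3,3)@(7, 7): e=[34,2,14] → X
    (4,3)@(9, 7): e=[32,-4,22] → .
    (5,3)@(11, 7): e=[30,-10,30] → .
  covered (8 px):
    . . . . . . . . . . . .
    . . . . . . . . . . . .
    . . . . . X X X X X X .
    . . X X . . . . . . . .
    . . . . . . . . . . . .
    . . . . . . . . . . . .
    . . . . . . . . . . . .
T4:
  2·area = 66  (B↔C swapped to make it positive)
  edge (12, 11)→(4, 10): d=(-8,-1) top-left  bias=+0
  edge (4, 10)→(22, 4): d=(18,-6) top-left  bias=+0
  edge (22, 4)→(12, 11): d=(-10,7) right/bottom  bias=-1
    (9,2)@(19, 5): e=[55,0,11] → X  [on edge]
    (10,2)@(21, 5): e=[57,12,-3] → .
    (6,3)@(13, 7): e=[33,0,33] → X  [on edge]
    (7,3)@(15, 7): e=[35,12,19] → X
    (8,3)@(17, 7): e=[37,24,5] → X
    (9,3)@(19, 7): e=[39,36,-9] → .
    (3,4)@(7, 9): e=[11,0,55] → X  [on edge]
    (4,4)@(9, 9): e=[13,12,41] → X
    (5,4)@(11, 9): e=[15,24,27] → X
    (7,4)@(15, 9): e=[19,48,-1] → .
    (8,4)@(17, 9): e=[21,60,-15] → .
    (0,5)@(1, 11): e=[-11,0,77] → .  [on edge]
  covered (8 px):
    . . . . . . . . . . . .
    . . . . . . . . . . . .
    . . . . . . . . . X . .
    . . . . . . X X X . . .
    . . . X X X X . . . . .
    . . . . . . . . . . . .
    . . . . . . . . . . . .

Final: 29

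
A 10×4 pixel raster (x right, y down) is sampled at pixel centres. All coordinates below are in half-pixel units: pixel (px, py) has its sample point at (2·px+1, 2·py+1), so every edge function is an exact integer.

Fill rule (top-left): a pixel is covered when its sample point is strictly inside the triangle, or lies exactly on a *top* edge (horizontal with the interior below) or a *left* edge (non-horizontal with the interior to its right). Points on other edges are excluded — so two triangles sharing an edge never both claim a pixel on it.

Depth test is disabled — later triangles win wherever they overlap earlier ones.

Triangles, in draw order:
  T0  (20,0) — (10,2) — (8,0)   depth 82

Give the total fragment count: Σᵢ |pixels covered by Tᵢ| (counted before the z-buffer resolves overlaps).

T0:
  2·area = 24
  edge (20, 0)→(10, 2): d=(-10,2) right/bottom  bias=-1
  edge (10, 2)→(8, 0): d=(-2,-2) top-left  bias=+0
  edge (8, 0)→(20, 0): d=(12,0) top-left  bias=+0
    (4,0)@(9, 1): e=[12,0,12] → #  [on edge]
    (5,0)@(11, 1): e=[8,4,12] → #
    (6,0)@(13, 1): e=[4,8,12] → #
    (7,0)@(15, 1): e=[0,12,12] → ·  [on edge]
    (2,1)@(5, 3): e=[0,-12,36] → ·  [on edge]
    (4,1)@(9, 3): e=[-8,-4,36] → ·
    (5,1)@(11, 3): e=[-12,0,36] → ·  [on edge]
    (6,1)@(13, 3): e=[-16,4,36] → ·
    (6,2)@(13, 5): e=[-36,0,60] → ·  [on edge]
    (7,3)@(15, 7): e=[-60,0,84] → ·  [on edge]
  covered (3 px):
    · · · · # # # · · ·
    · · · · · · · · · ·
    · · · · · · · · · ·
    · · · · · · · · · ·

Result: 3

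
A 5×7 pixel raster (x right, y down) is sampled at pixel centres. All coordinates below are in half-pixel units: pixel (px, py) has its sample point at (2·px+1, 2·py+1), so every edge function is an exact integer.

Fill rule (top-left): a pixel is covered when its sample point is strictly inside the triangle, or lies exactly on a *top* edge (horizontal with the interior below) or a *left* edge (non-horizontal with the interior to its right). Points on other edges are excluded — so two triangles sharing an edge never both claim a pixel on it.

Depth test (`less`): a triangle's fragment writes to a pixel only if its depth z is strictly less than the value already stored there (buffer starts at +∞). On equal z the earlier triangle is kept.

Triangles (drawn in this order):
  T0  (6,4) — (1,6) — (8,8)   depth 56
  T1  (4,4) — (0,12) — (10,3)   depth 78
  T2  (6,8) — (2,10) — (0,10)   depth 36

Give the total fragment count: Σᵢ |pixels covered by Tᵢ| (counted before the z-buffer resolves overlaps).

T0:
  2·area = 24  (B↔C swapped to make it positive)
  edge (6, 4)→(8, 8): d=(2,4) right/bottom  bias=-1
  edge (8, 8)→(1, 6): d=(-7,-2) top-left  bias=+0
  edge (1, 6)→(6, 4): d=(5,-2) top-left  bias=+0
    (2,2)@(5, 5): e=[6,15,3] → #
    (3,2)@(7, 5): e=[-2,19,7] → ·
    (2,3)@(5, 7): e=[10,1,13] → #
    (3,3)@(7, 7): e=[2,5,17] → #
    (4,3)@(9, 7): e=[-6,9,21] → ·
    (2,4)@(5, 9): e=[14,-13,23] → ·
    (3,4)@(7, 9): e=[6,-9,27] → ·
  covered (3 px):
    · · · · ·
    · · · · ·
    · · # · ·
    · · # # ·
    · · · · ·
    · · · · ·
    · · · · ·
T1:
  2·area = 44  (B↔C swapped to make it positive)
  edge (4, 4)→(10, 3): d=(6,-1) top-left  bias=+0
  edge (10, 3)→(0, 12): d=(-10,9) right/bottom  bias=-1
  edge (0, 12)→(4, 4): d=(4,-8) top-left  bias=+0
    (2,2)@(5, 5): e=[7,25,12] → #
    (3,2)@(7, 5): e=[9,7,28] → #
    (4,2)@(9, 5): e=[11,-11,44] → ·
    (1,3)@(3, 7): e=[17,23,4] → #
    (3,3)@(7, 7): e=[21,-13,36] → ·
    (1,4)@(3, 9): e=[29,3,12] → #
    (2,4)@(5, 9): e=[31,-15,28] → ·
    (0,5)@(1, 11): e=[39,1,4] → #
    (1,5)@(3, 11): e=[41,-17,20] → ·
    (0,6)@(1, 13): e=[51,-19,12] → ·
  covered (6 px):
    · · · · ·
    · · · · ·
    · · # # ·
    · # # · ·
    · # · · ·
    # · · · ·
    · · · · ·
T2:
  2·area = 4
  edge (6, 8)→(2, 10): d=(-4,2) right/bottom  bias=-1
  edge (2, 10)→(0, 10): d=(-2,0) right/bottom  bias=-1
  edge (0, 10)→(6, 8): d=(6,-2) top-left  bias=+0
    (4,3)@(9, 7): e=[-2,6,0] → ·  [on edge]
    (1,4)@(3, 9): e=[2,2,0] → #  [on edge]
    (2,4)@(5, 9): e=[-2,2,4] → ·
    (1,5)@(3, 11): e=[-6,-2,12] → ·
  covered (1 px):
    · · · · ·
    · · · · ·
    · · · · ·
    · · · · ·
    · # · · ·
    · · · · ·
    · · · · ·

Result: 10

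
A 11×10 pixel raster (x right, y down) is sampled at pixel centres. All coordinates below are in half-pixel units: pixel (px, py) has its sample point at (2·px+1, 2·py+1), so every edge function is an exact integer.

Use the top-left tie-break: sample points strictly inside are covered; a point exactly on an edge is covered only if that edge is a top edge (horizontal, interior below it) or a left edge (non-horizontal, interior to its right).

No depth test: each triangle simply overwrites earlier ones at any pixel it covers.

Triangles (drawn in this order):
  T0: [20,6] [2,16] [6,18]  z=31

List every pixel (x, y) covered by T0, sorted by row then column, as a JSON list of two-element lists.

T0:
  2·area = 76  (B↔C swapped to make it positive)
  edge (20, 6)→(6, 18): d=(-14,12) right/bottom  bias=-1
  edge (6, 18)→(2, 16): d=(-4,-2) top-left  bias=+0
  edge (2, 16)→(20, 6): d=(18,-10) top-left  bias=+0
    (7,4)@(15, 9): e=[18,54,4] → #
    (8,4)@(17, 9): e=[-6,58,24] → ·
    (5,5)@(11, 11): e=[38,38,0] → #  [on edge]
    (6,5)@(13, 11): e=[14,42,20] → #
    (7,5)@(15, 11): e=[-10,46,40] → ·
    (4,6)@(9, 13): e=[34,26,16] → #
    (6,6)@(13, 13): e=[-14,34,56] → ·
    (2,7)@(5, 15): e=[54,10,12] → #
    (3,7)@(7, 15): e=[30,14,32] → #
    (5,7)@(11, 15): e=[-18,22,72] → ·
    (2,8)@(5, 17): e=[26,2,48] → #
    (4,8)@(9, 17): e=[-22,10,88] → ·
  covered (10 px):
    · · · · · · · · · · ·
    · · · · · · · · · · ·
    · · · · · · · · · · ·
    · · · · · · · · · · ·
    · · · · · · · # · · ·
    · · · · · # # · · · ·
    · · · · # # · · · · ·
    · · # # # · · · · · ·
    · · # # · · · · · · ·
    · · · · · · · · · · ·

Answer: [[7,4],[5,5],[6,5],[4,6],[5,6],[2,7],[3,7],[4,7],[2,8],[3,8]]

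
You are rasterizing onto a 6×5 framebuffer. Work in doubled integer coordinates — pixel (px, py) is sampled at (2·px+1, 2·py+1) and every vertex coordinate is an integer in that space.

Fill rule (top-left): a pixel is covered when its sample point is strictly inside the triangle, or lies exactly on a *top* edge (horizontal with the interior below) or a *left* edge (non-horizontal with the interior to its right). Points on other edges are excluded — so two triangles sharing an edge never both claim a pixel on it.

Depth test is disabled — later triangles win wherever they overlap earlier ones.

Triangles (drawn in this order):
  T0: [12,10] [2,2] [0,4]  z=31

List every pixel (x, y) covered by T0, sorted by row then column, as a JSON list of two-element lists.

T0:
  2·area = 36  (B↔C swapped to make it positive)
  edge (12, 10)→(0, 4): d=(-12,-6) top-left  bias=+0
  edge (0, 4)→(2, 2): d=(2,-2) top-left  bias=+0
  edge (2, 2)→(12, 10): d=(10,8) right/bottom  bias=-1
    (1,0)@(3, 1): e=[54,0,-18] → .  [on edge]
    (0,1)@(1, 3): e=[18,0,18] → X  [on edge]
    (1,1)@(3, 3): e=[30,4,2] → X
    (2,1)@(5, 3): e=[42,8,-14] → .
    (0,2)@(1, 5): e=[-6,4,38] → .
    (1,2)@(3, 5): e=[6,8,22] → X
    (2,2)@(5, 5): e=[18,12,6] → X
    (3,2)@(7, 5): e=[30,16,-10] → .
    (1,3)@(3, 7): e=[-18,12,42] → .
    (2,3)@(5, 7): e=[-6,16,26] → .
    (3,3)@(7, 7): e=[6,20,10] → X
    (4,3)@(9, 7): e=[18,24,-6] → .
  covered (5 px):
    . . . . . .
    X X . . . .
    . X X . . .
    . . . X . .
    . . . . . .

Result: [[0,1],[1,1],[1,2],[2,2],[3,3]]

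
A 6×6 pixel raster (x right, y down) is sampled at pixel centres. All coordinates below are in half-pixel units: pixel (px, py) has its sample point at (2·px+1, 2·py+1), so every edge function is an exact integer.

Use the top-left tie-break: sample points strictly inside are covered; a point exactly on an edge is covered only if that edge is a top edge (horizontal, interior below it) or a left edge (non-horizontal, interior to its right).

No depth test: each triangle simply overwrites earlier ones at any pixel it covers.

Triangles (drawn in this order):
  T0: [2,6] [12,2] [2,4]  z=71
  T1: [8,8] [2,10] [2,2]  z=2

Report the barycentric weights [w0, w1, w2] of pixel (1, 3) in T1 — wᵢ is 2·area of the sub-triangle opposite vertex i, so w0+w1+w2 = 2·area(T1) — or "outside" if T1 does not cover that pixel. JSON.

T0:
  2·area = 20  (B↔C swapped to make it positive)
  edge (2, 6)→(2, 4): d=(0,-2) top-left  bias=+0
  edge (2, 4)→(12, 2): d=(10,-2) top-left  bias=+0
  edge (12, 2)→(2, 6): d=(-10,4) right/bottom  bias=-1
    (3,1)@(7, 3): e=[10,0,10] → █  [on edge]
    (4,1)@(9, 3): e=[14,4,2] → █
    (5,1)@(11, 3): e=[18,8,-6] → ·
    (1,2)@(3, 5): e=[2,12,6] → █
    (2,2)@(5, 5): e=[6,16,-2] → ·
    (3,2)@(7, 5): e=[10,20,-10] → ·
    (4,2)@(9, 5): e=[14,24,-18] → ·
    (1,3)@(3, 7): e=[2,32,-14] → ·
  covered (3 px):
    · · · · · ·
    · · · █ █ ·
    · █ · · · ·
    · · · · · ·
    · · · · · ·
    · · · · · ·
T1:
  2·area = 48
  edge (8, 8)→(2, 10): d=(-6,2) right/bottom  bias=-1
  edge (2, 10)→(2, 2): d=(0,-8) top-left  bias=+0
  edge (2, 2)→(8, 8): d=(6,6) right/bottom  bias=-1
    (0,0)@(1, 1): e=[56,-8,0] → ·  [on edge]
    (1,1)@(3, 3): e=[40,8,0] → ·  [on edge]
    (1,2)@(3, 5): e=[28,8,12] → █
    (2,2)@(5, 5): e=[24,24,0] → ·  [on edge]
    (1,3)@(3, 7): e=[16,8,24] → █
    (2,3)@(5, 7): e=[12,24,12] → █
    (3,3)@(7, 7): e=[8,40,0] → ·  [on edge]
    (5,3)@(11, 7): e=[0,72,-24] → ·  [on edge]
    (1,4)@(3, 9): e=[4,8,36] → █
    (2,4)@(5, 9): e=[0,24,24] → ·  [on edge]
    (4,4)@(9, 9): e=[-8,56,0] → ·  [on edge]
    (1,5)@(3, 11): e=[-8,8,48] → ·
    (5,5)@(11, 11): e=[-24,72,0] → ·  [on edge]
  covered (4 px):
    · · · · · ·
    · · · · · ·
    · █ · · · ·
    · █ █ · · ·
    · █ · · · ·
    · · · · · ·

Answer: [8,24,16]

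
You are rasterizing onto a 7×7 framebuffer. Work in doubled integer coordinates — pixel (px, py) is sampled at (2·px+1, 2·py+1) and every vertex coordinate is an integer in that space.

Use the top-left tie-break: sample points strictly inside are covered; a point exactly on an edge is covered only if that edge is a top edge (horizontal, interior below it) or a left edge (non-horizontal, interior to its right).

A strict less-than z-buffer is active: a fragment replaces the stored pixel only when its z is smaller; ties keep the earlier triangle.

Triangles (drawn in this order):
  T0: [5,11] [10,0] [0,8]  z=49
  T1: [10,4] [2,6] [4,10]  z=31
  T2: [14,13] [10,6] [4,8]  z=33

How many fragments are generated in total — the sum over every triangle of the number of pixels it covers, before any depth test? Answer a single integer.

T0:
  2·area = 70  (B↔C swapped to make it positive)
  edge (5, 11)→(0, 8): d=(-5,-3) top-left  bias=+0
  edge (0, 8)→(10, 0): d=(10,-8) top-left  bias=+0
  edge (10, 0)→(5, 11): d=(-5,11) right/bottom  bias=-1
    (4,0)@(9, 1): e=[62,2,6] → #
    (5,0)@(11, 1): e=[68,18,-16] → ·
    (3,1)@(7, 3): e=[46,6,18] → #
    (4,1)@(9, 3): e=[52,22,-4] → ·
    (2,2)@(5, 5): e=[30,10,30] → #
    (4,2)@(9, 5): e=[42,42,-14] → ·
    (1,3)@(3, 7): e=[14,14,42] → #
    (3,3)@(7, 7): e=[26,46,-2] → ·
    (1,4)@(3, 9): e=[4,34,32] → #
    (3,4)@(7, 9): e=[16,66,-12] → ·
    (1,5)@(3, 11): e=[-6,54,22] → ·
    (2,5)@(5, 11): e=[0,70,0] → ·  [on edge]
  covered (8 px):
    · · · · # · ·
    · · · # · · ·
    · · # # · · ·
    · # # · · · ·
    · # # · · · ·
    · · · · · · ·
    · · · · · · ·
T1:
  2·area = 36  (B↔C swapped to make it positive)
  edge (10, 4)→(4, 10): d=(-6,6) right/bottom  bias=-1
  edge (4, 10)→(2, 6): d=(-2,-4) top-left  bias=+0
  edge (2, 6)→(10, 4): d=(8,-2) top-left  bias=+0
    (6,0)@(13, 1): e=[0,54,-18] → ·  [on edge]
    (5,1)@(11, 3): e=[0,42,-6] → ·  [on edge]
    (3,2)@(7, 5): e=[12,22,2] → #
    (4,2)@(9, 5): e=[0,30,6] → ·  [on edge]
    (1,3)@(3, 7): e=[24,2,10] → #
    (2,3)@(5, 7): e=[12,10,14] → #
    (3,3)@(7, 7): e=[0,18,18] → ·  [on edge]
    (1,4)@(3, 9): e=[12,-2,26] → ·
    (2,4)@(5, 9): e=[0,6,30] → ·  [on edge]
    (1,5)@(3, 11): e=[0,-6,42] → ·  [on edge]
    (0,6)@(1, 13): e=[0,-18,54] → ·  [on edge]
  covered (3 px):
    · · · · · · ·
    · · · · · · ·
    · · · # · · ·
    · # # · · · ·
    · · · · · · ·
    · · · · · · ·
    · · · · · · ·
T2:
  2·area = 50  (B↔C swapped to make it positive)
  edge (14, 13)→(4, 8): d=(-10,-5) top-left  bias=+0
  edge (4, 8)→(10, 6): d=(6,-2) top-left  bias=+0
  edge (10, 6)→(14, 13): d=(4,7) right/bottom  bias=-1
    (6,2)@(13, 5): e=[75,0,-25] → ·  [on edge]
    (3,3)@(7, 7): e=[25,0,25] → #  [on edge]
    (4,3)@(9, 7): e=[35,4,11] → #
    (5,3)@(11, 7): e=[45,8,-3] → ·
    (0,4)@(1, 9): e=[-25,0,75] → ·  [on edge]
    (3,4)@(7, 9): e=[5,12,33] → #
    (5,4)@(11, 9): e=[25,20,5] → #
    (6,4)@(13, 9): e=[35,24,-9] → ·
    (3,5)@(7, 11): e=[-15,24,41] → ·
    (4,5)@(9, 11): e=[-5,28,27] → ·
    (5,5)@(11, 11): e=[5,32,13] → #
    (6,5)@(13, 11): e=[15,36,-1] → ·
  covered (6 px):
    · · · · · · ·
    · · · · · · ·
    · · · · · · ·
    · · · # # · ·
    · · · # # # ·
    · · · · · # ·
    · · · · · · ·

Result: 17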